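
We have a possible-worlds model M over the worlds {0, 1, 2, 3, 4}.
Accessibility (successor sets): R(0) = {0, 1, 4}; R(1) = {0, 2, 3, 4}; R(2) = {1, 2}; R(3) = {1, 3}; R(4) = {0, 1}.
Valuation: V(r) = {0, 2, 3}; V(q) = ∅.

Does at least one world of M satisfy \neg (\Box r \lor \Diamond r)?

No

Let φ = \neg (\Box r \lor \Diamond r). Evaluate φ at each world:
  0 (successors {0, 1, 4}): φ is false.
  1 (successors {0, 2, 3, 4}): φ is false.
  2 (successors {1, 2}): φ is false.
  3 (successors {1, 3}): φ is false.
  4 (successors {0, 1}): φ is false.
For instance, at 4:
  At 4: \Box r \lor \Diamond r is true, so \neg (\Box r \lor \Diamond r) is false.
    At 4: \Box r is false, \Diamond r is true, so \Box r \lor \Diamond r is true.
      At 4: \Box r requires r at every successor {0, 1}.
        r fails at 1, so \Box r is false at 4.
      At 4: \Diamond r requires r at some successor in {0, 1}.
        r holds at 0, so \Diamond r is true at 4.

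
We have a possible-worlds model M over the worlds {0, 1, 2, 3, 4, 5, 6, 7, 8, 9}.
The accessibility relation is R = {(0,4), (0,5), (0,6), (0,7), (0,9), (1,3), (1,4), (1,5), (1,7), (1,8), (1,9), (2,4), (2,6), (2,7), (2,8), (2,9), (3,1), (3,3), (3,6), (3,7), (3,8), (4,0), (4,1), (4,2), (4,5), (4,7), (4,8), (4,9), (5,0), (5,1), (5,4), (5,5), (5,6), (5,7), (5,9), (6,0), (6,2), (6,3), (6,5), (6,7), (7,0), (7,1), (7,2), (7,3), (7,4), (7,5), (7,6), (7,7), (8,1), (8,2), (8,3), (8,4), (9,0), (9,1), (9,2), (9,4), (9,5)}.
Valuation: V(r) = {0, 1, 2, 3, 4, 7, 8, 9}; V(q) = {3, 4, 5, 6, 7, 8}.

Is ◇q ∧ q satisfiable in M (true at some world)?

Recall that ◇ψ holds at a world iff ψ holds at some accessible world.
Let φ = ◇q ∧ q. Evaluate φ at each world:
  0 (successors {4, 5, 6, 7, 9}): φ is false.
  1 (successors {3, 4, 5, 7, 8, 9}): φ is false.
  2 (successors {4, 6, 7, 8, 9}): φ is false.
  3 (successors {1, 3, 6, 7, 8}): φ is true.
  4 (successors {0, 1, 2, 5, 7, 8, 9}): φ is true.
  5 (successors {0, 1, 4, 5, 6, 7, 9}): φ is true.
  6 (successors {0, 2, 3, 5, 7}): φ is true.
  7 (successors {0, 1, 2, 3, 4, 5, 6, 7}): φ is true.
  8 (successors {1, 2, 3, 4}): φ is true.
  9 (successors {0, 1, 2, 4, 5}): φ is false.
Detail at 3 (witness):
  At 3: ◇q is true, q is true, so ◇q ∧ q is true.
    At 3: ◇q requires q at some successor in {1, 3, 6, 7, 8}.
      q holds at 3, so ◇q is true at 3.

Yes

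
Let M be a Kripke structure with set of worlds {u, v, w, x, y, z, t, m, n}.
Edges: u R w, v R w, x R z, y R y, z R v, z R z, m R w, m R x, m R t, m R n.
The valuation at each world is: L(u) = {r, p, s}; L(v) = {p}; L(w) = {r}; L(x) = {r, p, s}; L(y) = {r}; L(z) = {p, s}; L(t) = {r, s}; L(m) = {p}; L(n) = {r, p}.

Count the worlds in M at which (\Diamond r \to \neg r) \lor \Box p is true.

7

Recall that \Box ψ holds at a world iff ψ holds at every accessible world, and \Diamond ψ holds iff ψ holds at some accessible world.
Let φ = (\Diamond r \to \neg r) \lor \Box p. Evaluate φ at each world:
  u (successors {w}): φ is false.
  v (successors {w}): φ is true.
  w (successors ∅): φ is true.
  x (successors {z}): φ is true.
  y (successors {y}): φ is false.
  z (successors {v, z}): φ is true.
  t (successors ∅): φ is true.
  m (successors {w, x, t, n}): φ is true.
  n (successors ∅): φ is true.
For instance, at y:
  At y: \Diamond r \to \neg r is false, \Box p is false, so (\Diamond r \to \neg r) \lor \Box p is false.
    At y: \Diamond r is true, \neg r is false, so \Diamond r \to \neg r is false.
      At y: \Diamond r requires r at some successor in {y}.
        r holds at y, so \Diamond r is true at y.
    At y: \Box p requires p at every successor {y}.
      p fails at y, so \Box p is false at y.
Satisfying worlds: {v, w, x, z, t, m, n}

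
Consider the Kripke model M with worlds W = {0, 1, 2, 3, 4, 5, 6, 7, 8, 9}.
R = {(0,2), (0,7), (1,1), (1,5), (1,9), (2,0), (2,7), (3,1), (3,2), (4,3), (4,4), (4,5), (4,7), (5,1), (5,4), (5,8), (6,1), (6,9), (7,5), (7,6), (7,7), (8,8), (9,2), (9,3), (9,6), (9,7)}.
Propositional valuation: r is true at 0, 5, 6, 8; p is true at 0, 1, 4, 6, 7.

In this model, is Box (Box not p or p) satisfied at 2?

Yes

At 2: Box (Box not p or p) requires Box not p or p at every successor {0, 7}.
    At 0: Box not p is false, p is true, so Box not p or p is true.
      At 0: Box not p requires not p at every successor {2, 7}.
        not p fails at 7, so Box not p is false at 0.
    At 7: Box not p is false, p is true, so Box not p or p is true.
      At 7: Box not p requires not p at every successor {5, 6, 7}.
        not p fails at 6, so Box not p is false at 7.
So Box (Box not p or p) is true at 2.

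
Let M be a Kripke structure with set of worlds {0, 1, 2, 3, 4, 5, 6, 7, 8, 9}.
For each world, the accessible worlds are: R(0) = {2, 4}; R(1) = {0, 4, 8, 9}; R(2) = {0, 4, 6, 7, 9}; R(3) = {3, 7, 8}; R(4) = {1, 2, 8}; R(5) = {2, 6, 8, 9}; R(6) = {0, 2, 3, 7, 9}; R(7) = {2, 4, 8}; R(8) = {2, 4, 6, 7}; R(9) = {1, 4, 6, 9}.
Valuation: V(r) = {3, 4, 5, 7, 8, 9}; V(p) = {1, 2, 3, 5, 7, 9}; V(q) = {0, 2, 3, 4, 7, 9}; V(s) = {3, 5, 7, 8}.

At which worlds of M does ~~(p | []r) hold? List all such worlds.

Let φ = ~~(p | []r). Evaluate φ at each world:
  0 (successors {2, 4}): φ is false.
  1 (successors {0, 4, 8, 9}): φ is true.
  2 (successors {0, 4, 6, 7, 9}): φ is true.
  3 (successors {3, 7, 8}): φ is true.
  4 (successors {1, 2, 8}): φ is false.
  5 (successors {2, 6, 8, 9}): φ is true.
  6 (successors {0, 2, 3, 7, 9}): φ is false.
  7 (successors {2, 4, 8}): φ is true.
  8 (successors {2, 4, 6, 7}): φ is false.
  9 (successors {1, 4, 6, 9}): φ is true.
For instance, at 3:
  At 3: ~(p | []r) is false, so ~~(p | []r) is true.
    At 3: p | []r is true, so ~(p | []r) is false.
      At 3: p is true, []r is true, so p | []r is true.
Satisfying worlds: {1, 2, 3, 5, 7, 9}

1, 2, 3, 5, 7, 9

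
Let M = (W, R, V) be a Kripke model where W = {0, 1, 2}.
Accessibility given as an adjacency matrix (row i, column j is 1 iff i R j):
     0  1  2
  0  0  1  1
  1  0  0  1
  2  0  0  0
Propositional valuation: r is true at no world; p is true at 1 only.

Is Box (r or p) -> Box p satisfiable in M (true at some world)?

Recall that Box ψ holds at a world iff ψ holds at every accessible world, and Dia ψ holds iff ψ holds at some accessible world.
Let φ = Box (r or p) -> Box p. Evaluate φ at each world:
  0 (successors {1, 2}): φ is true.
  1 (successors {2}): φ is true.
  2 (successors ∅): φ is true.
Detail at 0 (witness):
  At 0: Box (r or p) is false, Box p is false, so Box (r or p) -> Box p is true.
    At 0: Box (r or p) requires r or p at every successor {1, 2}.
      r or p fails at 2, so Box (r or p) is false at 0.
    At 0: Box p requires p at every successor {1, 2}.
      p fails at 2, so Box p is false at 0.

Yes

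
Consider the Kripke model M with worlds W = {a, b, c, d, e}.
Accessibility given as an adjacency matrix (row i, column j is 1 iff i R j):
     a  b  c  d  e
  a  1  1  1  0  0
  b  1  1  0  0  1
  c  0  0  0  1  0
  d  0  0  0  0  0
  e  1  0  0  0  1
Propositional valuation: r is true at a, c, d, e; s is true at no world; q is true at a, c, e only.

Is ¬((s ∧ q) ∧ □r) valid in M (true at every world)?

Let φ = ¬((s ∧ q) ∧ □r). Evaluate φ at each world:
  a (successors {a, b, c}): φ is true.
  b (successors {a, b, e}): φ is true.
  c (successors {d}): φ is true.
  d (successors ∅): φ is true.
  e (successors {a, e}): φ is true.
For instance, at c:
  At c: (s ∧ q) ∧ □r is false, so ¬((s ∧ q) ∧ □r) is true.
    At c: s ∧ q is false, □r is true, so (s ∧ q) ∧ □r is false.
      At c: □r requires r at every successor {d}.
        At d: r is true.
      So □r is true at c.

Yes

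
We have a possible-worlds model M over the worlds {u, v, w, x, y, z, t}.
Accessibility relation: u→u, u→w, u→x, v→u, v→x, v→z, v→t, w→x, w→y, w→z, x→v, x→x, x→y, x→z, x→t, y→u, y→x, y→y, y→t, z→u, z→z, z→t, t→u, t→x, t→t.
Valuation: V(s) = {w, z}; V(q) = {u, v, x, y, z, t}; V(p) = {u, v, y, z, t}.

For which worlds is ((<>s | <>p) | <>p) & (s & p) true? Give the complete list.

Let φ = ((<>s | <>p) | <>p) & (s & p). Evaluate φ at each world:
  u (successors {u, w, x}): φ is false.
  v (successors {u, x, z, t}): φ is false.
  w (successors {x, y, z}): φ is false.
  x (successors {v, x, y, z, t}): φ is false.
  y (successors {u, x, y, t}): φ is false.
  z (successors {u, z, t}): φ is true.
  t (successors {u, x, t}): φ is false.
For instance, at v:
  At v: (<>s | <>p) | <>p is true, s & p is false, so ((<>s | <>p) | <>p) & (s & p) is false.
    At v: <>s | <>p is true, <>p is true, so (<>s | <>p) | <>p is true.
      At v: <>s is true, <>p is true, so <>s | <>p is true.
      At v: <>p requires p at some successor in {u, x, z, t}.
        p holds at u, so <>p is true at v.
Satisfying worlds: {z}

z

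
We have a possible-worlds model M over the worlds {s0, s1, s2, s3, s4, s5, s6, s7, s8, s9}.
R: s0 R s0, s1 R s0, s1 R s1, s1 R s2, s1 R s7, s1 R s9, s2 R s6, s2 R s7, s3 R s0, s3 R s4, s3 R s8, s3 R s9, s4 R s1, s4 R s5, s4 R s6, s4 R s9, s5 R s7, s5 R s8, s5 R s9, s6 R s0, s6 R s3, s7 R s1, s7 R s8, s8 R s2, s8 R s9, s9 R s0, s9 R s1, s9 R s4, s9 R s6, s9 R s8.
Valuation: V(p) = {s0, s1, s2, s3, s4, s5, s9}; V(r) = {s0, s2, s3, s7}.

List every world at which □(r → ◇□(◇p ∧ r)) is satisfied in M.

Let φ = □(r → ◇□(◇p ∧ r)). Evaluate φ at each world:
  s0 (successors {s0}): φ is true.
  s1 (successors {s0, s1, s2, s7, s9}): φ is false.
  s2 (successors {s6, s7}): φ is false.
  s3 (successors {s0, s4, s8, s9}): φ is true.
  s4 (successors {s1, s5, s6, s9}): φ is true.
  s5 (successors {s7, s8, s9}): φ is false.
  s6 (successors {s0, s3}): φ is true.
  s7 (successors {s1, s8}): φ is true.
  s8 (successors {s2, s9}): φ is true.
  s9 (successors {s0, s1, s4, s6, s8}): φ is true.
For instance, at s2:
  At s2: □(r → ◇□(◇p ∧ r)) requires r → ◇□(◇p ∧ r) at every successor {s6, s7}.
    r → ◇□(◇p ∧ r) fails at s7, so □(r → ◇□(◇p ∧ r)) is false at s2.
      At s7: r is true, ◇□(◇p ∧ r) is false, so r → ◇□(◇p ∧ r) is false.
Satisfying worlds: {s0, s3, s4, s6, s7, s8, s9}

s0, s3, s4, s6, s7, s8, s9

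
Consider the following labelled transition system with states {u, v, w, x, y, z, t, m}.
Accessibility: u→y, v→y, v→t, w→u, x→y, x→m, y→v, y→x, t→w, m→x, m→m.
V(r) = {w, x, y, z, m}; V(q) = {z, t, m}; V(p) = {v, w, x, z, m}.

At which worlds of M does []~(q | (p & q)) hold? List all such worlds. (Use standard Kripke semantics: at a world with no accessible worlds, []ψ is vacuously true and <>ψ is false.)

Let φ = []~(q | (p & q)). Evaluate φ at each world:
  u (successors {y}): φ is true.
  v (successors {y, t}): φ is false.
  w (successors {u}): φ is true.
  x (successors {y, m}): φ is false.
  y (successors {v, x}): φ is true.
  z (successors ∅): φ is true.
  t (successors {w}): φ is true.
  m (successors {x, m}): φ is false.
For instance, at w:
  At w: []~(q | (p & q)) requires ~(q | (p & q)) at every successor {u}.
    At u: ~(q | (p & q)) is true.
  So []~(q | (p & q)) is true at w.
Satisfying worlds: {u, w, y, z, t}

u, w, y, z, t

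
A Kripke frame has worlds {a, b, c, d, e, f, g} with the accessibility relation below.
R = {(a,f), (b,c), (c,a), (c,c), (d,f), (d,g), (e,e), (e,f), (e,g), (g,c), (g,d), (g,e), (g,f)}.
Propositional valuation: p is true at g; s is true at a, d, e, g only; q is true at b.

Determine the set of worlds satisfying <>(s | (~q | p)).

Recall that <>ψ holds at a world iff ψ holds at some accessible world.
Let φ = <>(s | (~q | p)). Evaluate φ at each world:
  a (successors {f}): φ is true.
  b (successors {c}): φ is true.
  c (successors {a, c}): φ is true.
  d (successors {f, g}): φ is true.
  e (successors {e, f, g}): φ is true.
  f (successors ∅): φ is false.
  g (successors {c, d, e, f}): φ is true.
For instance, at c:
  At c: <>(s | (~q | p)) requires s | (~q | p) at some successor in {a, c}.
    s | (~q | p) holds at a, so <>(s | (~q | p)) is true at c.
Satisfying worlds: {a, b, c, d, e, g}

a, b, c, d, e, g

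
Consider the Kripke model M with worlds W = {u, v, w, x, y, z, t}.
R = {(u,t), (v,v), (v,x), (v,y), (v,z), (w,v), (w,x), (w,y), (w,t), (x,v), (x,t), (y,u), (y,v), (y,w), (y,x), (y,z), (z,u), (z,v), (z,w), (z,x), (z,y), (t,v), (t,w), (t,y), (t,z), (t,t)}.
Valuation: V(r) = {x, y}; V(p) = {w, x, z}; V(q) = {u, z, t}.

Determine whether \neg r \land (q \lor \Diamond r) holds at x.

At x: \neg r is false, q \lor \Diamond r is false, so \neg r \land (q \lor \Diamond r) is false.
  At x: q is false, \Diamond r is false, so q \lor \Diamond r is false.
    At x: \Diamond r requires r at some successor in {v, t}.
      At v: r is false.
      At t: r is false.
    So \Diamond r is false at x.

No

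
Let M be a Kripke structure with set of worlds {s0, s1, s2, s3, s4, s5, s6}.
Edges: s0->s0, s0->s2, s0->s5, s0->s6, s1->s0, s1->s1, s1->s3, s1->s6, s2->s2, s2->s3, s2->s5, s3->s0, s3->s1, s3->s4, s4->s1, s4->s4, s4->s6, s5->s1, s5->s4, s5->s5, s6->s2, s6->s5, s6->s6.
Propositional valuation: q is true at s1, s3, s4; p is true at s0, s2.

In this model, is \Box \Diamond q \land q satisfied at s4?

At s4: \Box \Diamond q is false, q is true, so \Box \Diamond q \land q is false.
  At s4: \Box \Diamond q requires \Diamond q at every successor {s1, s4, s6}.
    \Diamond q fails at s6, so \Box \Diamond q is false at s4.
      At s6: \Diamond q requires q at some successor in {s2, s5, s6}.
        At s2: q is false.
        At s5: q is false.
        At s6: q is false.
      So \Diamond q is false at s6.

No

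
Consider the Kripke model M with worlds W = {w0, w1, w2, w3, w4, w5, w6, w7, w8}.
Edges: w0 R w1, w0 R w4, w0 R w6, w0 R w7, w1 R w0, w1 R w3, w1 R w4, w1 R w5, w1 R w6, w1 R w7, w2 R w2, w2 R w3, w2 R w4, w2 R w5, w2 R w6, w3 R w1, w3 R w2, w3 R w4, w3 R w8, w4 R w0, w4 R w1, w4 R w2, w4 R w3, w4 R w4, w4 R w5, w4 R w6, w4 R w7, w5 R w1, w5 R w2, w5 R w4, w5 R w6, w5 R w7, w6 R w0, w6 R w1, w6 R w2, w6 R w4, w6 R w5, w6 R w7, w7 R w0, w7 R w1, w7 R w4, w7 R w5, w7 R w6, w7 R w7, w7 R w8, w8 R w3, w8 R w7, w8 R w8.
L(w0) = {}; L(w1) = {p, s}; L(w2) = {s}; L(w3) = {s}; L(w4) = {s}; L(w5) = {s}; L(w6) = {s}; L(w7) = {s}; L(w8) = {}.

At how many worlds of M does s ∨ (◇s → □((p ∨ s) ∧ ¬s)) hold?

Let φ = s ∨ (◇s → □((p ∨ s) ∧ ¬s)). Evaluate φ at each world:
  w0 (successors {w1, w4, w6, w7}): φ is false.
  w1 (successors {w0, w3, w4, w5, w6, w7}): φ is true.
  w2 (successors {w2, w3, w4, w5, w6}): φ is true.
  w3 (successors {w1, w2, w4, w8}): φ is true.
  w4 (successors {w0, w1, w2, w3, w4, w5, w6, w7}): φ is true.
  w5 (successors {w1, w2, w4, w6, w7}): φ is true.
  w6 (successors {w0, w1, w2, w4, w5, w7}): φ is true.
  w7 (successors {w0, w1, w4, w5, w6, w7, w8}): φ is true.
  w8 (successors {w3, w7, w8}): φ is false.
For instance, at w8:
  At w8: s is false, ◇s → □((p ∨ s) ∧ ¬s) is false, so s ∨ (◇s → □((p ∨ s) ∧ ¬s)) is false.
    At w8: ◇s is true, □((p ∨ s) ∧ ¬s) is false, so ◇s → □((p ∨ s) ∧ ¬s) is false.
      At w8: ◇s requires s at some successor in {w3, w7, w8}.
        s holds at w3, so ◇s is true at w8.
      At w8: □((p ∨ s) ∧ ¬s) requires (p ∨ s) ∧ ¬s at every successor {w3, w7, w8}.
        (p ∨ s) ∧ ¬s fails at w3, so □((p ∨ s) ∧ ¬s) is false at w8.
Satisfying worlds: {w1, w2, w3, w4, w5, w6, w7}

7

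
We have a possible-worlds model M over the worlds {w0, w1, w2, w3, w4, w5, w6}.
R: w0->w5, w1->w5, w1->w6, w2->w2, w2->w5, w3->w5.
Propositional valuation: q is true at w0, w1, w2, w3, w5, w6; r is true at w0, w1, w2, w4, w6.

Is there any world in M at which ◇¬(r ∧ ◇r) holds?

Let φ = ◇¬(r ∧ ◇r). Evaluate φ at each world:
  w0 (successors {w5}): φ is true.
  w1 (successors {w5, w6}): φ is true.
  w2 (successors {w2, w5}): φ is true.
  w3 (successors {w5}): φ is true.
  w4 (successors ∅): φ is false.
  w5 (successors ∅): φ is false.
  w6 (successors ∅): φ is false.
Detail at w0 (witness):
  At w0: ◇¬(r ∧ ◇r) requires ¬(r ∧ ◇r) at some successor in {w5}.
    ¬(r ∧ ◇r) holds at w5, so ◇¬(r ∧ ◇r) is true at w0.
      At w5: r ∧ ◇r is false, so ¬(r ∧ ◇r) is true.

Yes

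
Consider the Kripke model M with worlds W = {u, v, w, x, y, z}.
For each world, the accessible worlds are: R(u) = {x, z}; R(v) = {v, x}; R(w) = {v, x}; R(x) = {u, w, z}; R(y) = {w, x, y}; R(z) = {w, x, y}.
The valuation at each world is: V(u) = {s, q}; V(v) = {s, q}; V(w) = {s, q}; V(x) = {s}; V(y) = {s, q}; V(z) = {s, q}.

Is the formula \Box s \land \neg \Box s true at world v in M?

No

At v: \Box s is true, \neg \Box s is false, so \Box s \land \neg \Box s is false.
  At v: \Box s requires s at every successor {v, x}.
    At v: s is true.
    At x: s is true.
  So \Box s is true at v.
  At v: \Box s is true, so \neg \Box s is false.
    At v: \Box s requires s at every successor {v, x}.
      At v: s is true.
      At x: s is true.
    So \Box s is true at v.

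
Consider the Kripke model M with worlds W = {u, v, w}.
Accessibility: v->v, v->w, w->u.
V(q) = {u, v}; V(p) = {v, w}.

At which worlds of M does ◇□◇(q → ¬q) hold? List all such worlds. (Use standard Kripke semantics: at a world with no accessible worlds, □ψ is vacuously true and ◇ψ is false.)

Let φ = ◇□◇(q → ¬q). Evaluate φ at each world:
  u (successors ∅): φ is false.
  v (successors {v, w}): φ is false.
  w (successors {u}): φ is true.
For instance, at v:
  At v: ◇□◇(q → ¬q) requires □◇(q → ¬q) at some successor in {v, w}.
    At v: □◇(q → ¬q) is false.
    At w: □◇(q → ¬q) is false.
  So ◇□◇(q → ¬q) is false at v.
Satisfying worlds: {w}

w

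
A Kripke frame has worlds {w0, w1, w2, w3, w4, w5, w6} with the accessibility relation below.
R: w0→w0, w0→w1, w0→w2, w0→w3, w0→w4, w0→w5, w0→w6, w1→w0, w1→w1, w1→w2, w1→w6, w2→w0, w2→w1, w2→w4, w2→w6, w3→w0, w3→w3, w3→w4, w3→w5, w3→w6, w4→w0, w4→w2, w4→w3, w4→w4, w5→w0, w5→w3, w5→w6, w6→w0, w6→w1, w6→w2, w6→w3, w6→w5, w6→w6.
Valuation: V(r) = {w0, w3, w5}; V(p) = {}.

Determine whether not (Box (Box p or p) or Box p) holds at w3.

Yes

Recall that Box ψ holds at a world iff ψ holds at every accessible world, and Dia ψ holds iff ψ holds at some accessible world.
At w3: Box (Box p or p) or Box p is false, so not (Box (Box p or p) or Box p) is true.
  At w3: Box (Box p or p) is false, Box p is false, so Box (Box p or p) or Box p is false.
    At w3: Box (Box p or p) requires Box p or p at every successor {w0, w3, w4, w5, w6}.
      Box p or p fails at w0, so Box (Box p or p) is false at w3.
    At w3: Box p requires p at every successor {w0, w3, w4, w5, w6}.
      p fails at w0, so Box p is false at w3.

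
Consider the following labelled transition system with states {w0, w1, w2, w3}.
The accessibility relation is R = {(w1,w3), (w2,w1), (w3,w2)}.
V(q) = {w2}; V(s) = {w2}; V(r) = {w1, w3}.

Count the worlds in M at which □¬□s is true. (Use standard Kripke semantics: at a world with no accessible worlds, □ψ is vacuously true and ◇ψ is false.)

3

Recall that □ψ holds at a world iff ψ holds at every accessible world, and ◇ψ holds iff ψ holds at some accessible world.
Let φ = □¬□s. Evaluate φ at each world:
  w0 (successors ∅): φ is true.
  w1 (successors {w3}): φ is false.
  w2 (successors {w1}): φ is true.
  w3 (successors {w2}): φ is true.
For instance, at w3:
  At w3: □¬□s requires ¬□s at every successor {w2}.
      At w2: □s is false, so ¬□s is true.
  So □¬□s is true at w3.
Satisfying worlds: {w0, w2, w3}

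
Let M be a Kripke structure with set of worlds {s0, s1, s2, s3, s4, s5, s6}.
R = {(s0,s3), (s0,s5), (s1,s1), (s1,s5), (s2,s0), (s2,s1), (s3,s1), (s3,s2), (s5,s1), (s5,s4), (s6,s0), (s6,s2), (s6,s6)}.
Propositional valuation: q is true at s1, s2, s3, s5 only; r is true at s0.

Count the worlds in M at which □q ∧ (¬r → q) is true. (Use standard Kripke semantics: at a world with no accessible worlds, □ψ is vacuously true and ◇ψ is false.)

3

Let φ = □q ∧ (¬r → q). Evaluate φ at each world:
  s0 (successors {s3, s5}): φ is true.
  s1 (successors {s1, s5}): φ is true.
  s2 (successors {s0, s1}): φ is false.
  s3 (successors {s1, s2}): φ is true.
  s4 (successors ∅): φ is false.
  s5 (successors {s1, s4}): φ is false.
  s6 (successors {s0, s2, s6}): φ is false.
For instance, at s6:
  At s6: □q is false, ¬r → q is false, so □q ∧ (¬r → q) is false.
    At s6: □q requires q at every successor {s0, s2, s6}.
      q fails at s0, so □q is false at s6.
Satisfying worlds: {s0, s1, s3}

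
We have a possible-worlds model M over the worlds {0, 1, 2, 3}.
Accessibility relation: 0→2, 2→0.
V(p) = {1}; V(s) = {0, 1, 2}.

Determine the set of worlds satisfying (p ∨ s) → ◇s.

Let φ = (p ∨ s) → ◇s. Evaluate φ at each world:
  0 (successors {2}): φ is true.
  1 (successors ∅): φ is false.
  2 (successors {0}): φ is true.
  3 (successors ∅): φ is true.
For instance, at 2:
  At 2: p ∨ s is true, ◇s is true, so (p ∨ s) → ◇s is true.
    At 2: ◇s requires s at some successor in {0}.
      s holds at 0, so ◇s is true at 2.
Satisfying worlds: {0, 2, 3}

0, 2, 3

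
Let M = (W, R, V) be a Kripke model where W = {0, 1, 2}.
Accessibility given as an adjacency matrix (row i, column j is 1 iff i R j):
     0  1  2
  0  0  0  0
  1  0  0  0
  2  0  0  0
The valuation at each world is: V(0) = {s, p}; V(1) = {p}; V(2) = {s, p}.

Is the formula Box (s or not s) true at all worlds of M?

Yes

Let φ = Box (s or not s). Evaluate φ at each world:
  0 (successors ∅): φ is true.
  1 (successors ∅): φ is true.
  2 (successors ∅): φ is true.
For instance, at 2:
  At 2: no accessible worlds, so Box (s or not s) holds vacuously.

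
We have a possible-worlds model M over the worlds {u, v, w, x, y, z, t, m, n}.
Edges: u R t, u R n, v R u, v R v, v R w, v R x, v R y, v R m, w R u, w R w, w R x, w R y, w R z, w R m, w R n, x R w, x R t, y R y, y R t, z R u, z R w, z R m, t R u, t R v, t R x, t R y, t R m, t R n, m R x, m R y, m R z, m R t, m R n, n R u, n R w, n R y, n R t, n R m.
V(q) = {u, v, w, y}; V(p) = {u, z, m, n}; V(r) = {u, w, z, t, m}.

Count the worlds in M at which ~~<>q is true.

Let φ = ~~<>q. Evaluate φ at each world:
  u (successors {t, n}): φ is false.
  v (successors {u, v, w, x, y, m}): φ is true.
  w (successors {u, w, x, y, z, m, n}): φ is true.
  x (successors {w, t}): φ is true.
  y (successors {y, t}): φ is true.
  z (successors {u, w, m}): φ is true.
  t (successors {u, v, x, y, m, n}): φ is true.
  m (successors {x, y, z, t, n}): φ is true.
  n (successors {u, w, y, t, m}): φ is true.
For instance, at v:
  At v: ~<>q is false, so ~~<>q is true.
    At v: <>q is true, so ~<>q is false.
      At v: <>q requires q at some successor in {u, v, w, x, y, m}.
        q holds at u, so <>q is true at v.
Satisfying worlds: {v, w, x, y, z, t, m, n}

8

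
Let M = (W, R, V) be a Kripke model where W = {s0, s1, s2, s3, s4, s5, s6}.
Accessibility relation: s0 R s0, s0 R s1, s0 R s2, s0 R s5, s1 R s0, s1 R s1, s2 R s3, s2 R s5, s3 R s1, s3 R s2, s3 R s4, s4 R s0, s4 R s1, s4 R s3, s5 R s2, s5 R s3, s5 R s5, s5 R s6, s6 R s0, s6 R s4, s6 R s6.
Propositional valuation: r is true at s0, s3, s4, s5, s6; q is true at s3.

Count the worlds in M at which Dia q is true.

Recall that Dia ψ holds at a world iff ψ holds at some accessible world.
Let φ = Dia q. Evaluate φ at each world:
  s0 (successors {s0, s1, s2, s5}): φ is false.
  s1 (successors {s0, s1}): φ is false.
  s2 (successors {s3, s5}): φ is true.
  s3 (successors {s1, s2, s4}): φ is false.
  s4 (successors {s0, s1, s3}): φ is true.
  s5 (successors {s2, s3, s5, s6}): φ is true.
  s6 (successors {s0, s4, s6}): φ is false.
For instance, at s5:
  At s5: Dia q requires q at some successor in {s2, s3, s5, s6}.
    q holds at s3, so Dia q is true at s5.
Satisfying worlds: {s2, s4, s5}

3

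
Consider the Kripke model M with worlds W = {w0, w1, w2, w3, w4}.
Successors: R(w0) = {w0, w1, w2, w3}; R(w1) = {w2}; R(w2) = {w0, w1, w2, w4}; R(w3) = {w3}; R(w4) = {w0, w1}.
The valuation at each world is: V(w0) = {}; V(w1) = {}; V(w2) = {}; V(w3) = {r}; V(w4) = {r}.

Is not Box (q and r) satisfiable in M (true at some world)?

Yes

Let φ = not Box (q and r). Evaluate φ at each world:
  w0 (successors {w0, w1, w2, w3}): φ is true.
  w1 (successors {w2}): φ is true.
  w2 (successors {w0, w1, w2, w4}): φ is true.
  w3 (successors {w3}): φ is true.
  w4 (successors {w0, w1}): φ is true.
Detail at w0 (witness):
  At w0: Box (q and r) is false, so not Box (q and r) is true.
    At w0: Box (q and r) requires q and r at every successor {w0, w1, w2, w3}.
      q and r fails at w0, so Box (q and r) is false at w0.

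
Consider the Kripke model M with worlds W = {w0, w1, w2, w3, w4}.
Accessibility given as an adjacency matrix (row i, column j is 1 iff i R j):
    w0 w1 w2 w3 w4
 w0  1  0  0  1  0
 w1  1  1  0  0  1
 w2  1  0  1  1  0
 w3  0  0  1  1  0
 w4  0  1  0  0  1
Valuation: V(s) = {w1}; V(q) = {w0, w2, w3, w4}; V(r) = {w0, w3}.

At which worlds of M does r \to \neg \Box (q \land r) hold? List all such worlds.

Let φ = r \to \neg \Box (q \land r). Evaluate φ at each world:
  w0 (successors {w0, w3}): φ is false.
  w1 (successors {w0, w1, w4}): φ is true.
  w2 (successors {w0, w2, w3}): φ is true.
  w3 (successors {w2, w3}): φ is true.
  w4 (successors {w1, w4}): φ is true.
For instance, at w3:
  At w3: r is true, \neg \Box (q \land r) is true, so r \to \neg \Box (q \land r) is true.
    At w3: \Box (q \land r) is false, so \neg \Box (q \land r) is true.
      At w3: \Box (q \land r) requires q \land r at every successor {w2, w3}.
        q \land r fails at w2, so \Box (q \land r) is false at w3.
Satisfying worlds: {w1, w2, w3, w4}

w1, w2, w3, w4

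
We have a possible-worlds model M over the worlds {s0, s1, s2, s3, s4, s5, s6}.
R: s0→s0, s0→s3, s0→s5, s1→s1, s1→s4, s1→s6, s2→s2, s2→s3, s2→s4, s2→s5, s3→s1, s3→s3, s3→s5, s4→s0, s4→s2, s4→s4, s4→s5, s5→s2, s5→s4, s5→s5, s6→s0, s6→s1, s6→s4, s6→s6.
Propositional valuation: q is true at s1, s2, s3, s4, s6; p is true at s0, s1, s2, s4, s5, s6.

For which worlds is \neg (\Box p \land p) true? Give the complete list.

s0, s2, s3

Let φ = \neg (\Box p \land p). Evaluate φ at each world:
  s0 (successors {s0, s3, s5}): φ is true.
  s1 (successors {s1, s4, s6}): φ is false.
  s2 (successors {s2, s3, s4, s5}): φ is true.
  s3 (successors {s1, s3, s5}): φ is true.
  s4 (successors {s0, s2, s4, s5}): φ is false.
  s5 (successors {s2, s4, s5}): φ is false.
  s6 (successors {s0, s1, s4, s6}): φ is false.
For instance, at s5:
  At s5: \Box p \land p is true, so \neg (\Box p \land p) is false.
    At s5: \Box p is true, p is true, so \Box p \land p is true.
      At s5: \Box p requires p at every successor {s2, s4, s5}.
        At s2: p is true.
        At s4: p is true.
        At s5: p is true.
      So \Box p is true at s5.
Satisfying worlds: {s0, s2, s3}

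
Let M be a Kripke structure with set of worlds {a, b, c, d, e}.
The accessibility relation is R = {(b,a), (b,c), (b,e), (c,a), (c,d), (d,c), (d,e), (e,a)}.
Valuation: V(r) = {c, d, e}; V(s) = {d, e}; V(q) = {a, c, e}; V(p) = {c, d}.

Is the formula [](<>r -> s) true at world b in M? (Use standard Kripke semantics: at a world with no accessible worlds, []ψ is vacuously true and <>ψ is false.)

Recall that []ψ holds at a world iff ψ holds at every accessible world, and <>ψ holds iff ψ holds at some accessible world.
At b: [](<>r -> s) requires <>r -> s at every successor {a, c, e}.
  <>r -> s fails at c, so [](<>r -> s) is false at b.
    At c: <>r is true, s is false, so <>r -> s is false.
      At c: <>r requires r at some successor in {a, d}.
        r holds at d, so <>r is true at c.

No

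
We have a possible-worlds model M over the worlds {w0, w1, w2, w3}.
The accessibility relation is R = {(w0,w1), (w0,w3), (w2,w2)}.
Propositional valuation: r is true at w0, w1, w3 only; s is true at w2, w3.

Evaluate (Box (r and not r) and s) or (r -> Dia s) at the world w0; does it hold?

At w0: Box (r and not r) and s is false, r -> Dia s is true, so (Box (r and not r) and s) or (r -> Dia s) is true.
  At w0: Box (r and not r) is false, s is false, so Box (r and not r) and s is false.
    At w0: Box (r and not r) requires r and not r at every successor {w1, w3}.
      r and not r fails at w1, so Box (r and not r) is false at w0.
  At w0: r is true, Dia s is true, so r -> Dia s is true.
    At w0: Dia s requires s at some successor in {w1, w3}.
      s holds at w3, so Dia s is true at w0.

Yes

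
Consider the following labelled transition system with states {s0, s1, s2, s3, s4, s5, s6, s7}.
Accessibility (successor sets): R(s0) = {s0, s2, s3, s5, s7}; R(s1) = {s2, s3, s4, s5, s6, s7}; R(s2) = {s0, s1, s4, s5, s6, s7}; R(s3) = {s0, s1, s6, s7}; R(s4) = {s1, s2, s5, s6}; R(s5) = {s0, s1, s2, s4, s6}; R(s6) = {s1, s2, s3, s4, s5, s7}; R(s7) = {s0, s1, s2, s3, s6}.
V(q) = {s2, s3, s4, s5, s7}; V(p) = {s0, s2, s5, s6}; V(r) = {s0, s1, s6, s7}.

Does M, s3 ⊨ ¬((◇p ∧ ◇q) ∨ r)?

No

Recall that ◇ψ holds at a world iff ψ holds at some accessible world.
At s3: (◇p ∧ ◇q) ∨ r is true, so ¬((◇p ∧ ◇q) ∨ r) is false.
  At s3: ◇p ∧ ◇q is true, r is false, so (◇p ∧ ◇q) ∨ r is true.
    At s3: ◇p is true, ◇q is true, so ◇p ∧ ◇q is true.
      At s3: ◇p requires p at some successor in {s0, s1, s6, s7}.
        p holds at s0, so ◇p is true at s3.
      At s3: ◇q requires q at some successor in {s0, s1, s6, s7}.
        q holds at s7, so ◇q is true at s3.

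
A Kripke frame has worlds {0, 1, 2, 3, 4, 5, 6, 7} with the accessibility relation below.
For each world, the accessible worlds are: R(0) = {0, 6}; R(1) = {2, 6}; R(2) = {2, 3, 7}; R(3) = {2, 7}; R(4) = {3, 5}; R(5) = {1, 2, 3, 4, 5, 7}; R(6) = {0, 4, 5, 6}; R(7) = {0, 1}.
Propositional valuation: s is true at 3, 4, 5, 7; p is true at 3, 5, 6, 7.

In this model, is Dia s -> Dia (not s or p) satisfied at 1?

Yes

At 1: Dia s is false, Dia (not s or p) is true, so Dia s -> Dia (not s or p) is true.
  At 1: Dia s requires s at some successor in {2, 6}.
    At 2: s is false.
    At 6: s is false.
  So Dia s is false at 1.
  At 1: Dia (not s or p) requires not s or p at some successor in {2, 6}.
    not s or p holds at 2, so Dia (not s or p) is true at 1.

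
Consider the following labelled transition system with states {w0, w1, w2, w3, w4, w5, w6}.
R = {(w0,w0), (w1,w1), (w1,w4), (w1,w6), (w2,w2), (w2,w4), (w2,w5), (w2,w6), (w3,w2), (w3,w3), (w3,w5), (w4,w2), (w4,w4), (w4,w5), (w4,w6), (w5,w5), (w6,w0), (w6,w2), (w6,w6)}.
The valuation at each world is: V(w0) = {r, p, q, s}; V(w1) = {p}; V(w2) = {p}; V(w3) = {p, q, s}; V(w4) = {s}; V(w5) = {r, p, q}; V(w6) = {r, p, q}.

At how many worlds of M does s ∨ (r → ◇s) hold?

6

Let φ = s ∨ (r → ◇s). Evaluate φ at each world:
  w0 (successors {w0}): φ is true.
  w1 (successors {w1, w4, w6}): φ is true.
  w2 (successors {w2, w4, w5, w6}): φ is true.
  w3 (successors {w2, w3, w5}): φ is true.
  w4 (successors {w2, w4, w5, w6}): φ is true.
  w5 (successors {w5}): φ is false.
  w6 (successors {w0, w2, w6}): φ is true.
For instance, at w3:
  At w3: s is true, r → ◇s is true, so s ∨ (r → ◇s) is true.
    At w3: r is false, ◇s is true, so r → ◇s is true.
      At w3: ◇s requires s at some successor in {w2, w3, w5}.
        s holds at w3, so ◇s is true at w3.
Satisfying worlds: {w0, w1, w2, w3, w4, w6}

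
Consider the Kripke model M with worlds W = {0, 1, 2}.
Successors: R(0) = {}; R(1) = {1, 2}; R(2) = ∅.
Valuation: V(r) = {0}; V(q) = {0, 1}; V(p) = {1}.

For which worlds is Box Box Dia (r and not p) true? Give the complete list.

0, 2

Let φ = Box Box Dia (r and not p). Evaluate φ at each world:
  0 (successors ∅): φ is true.
  1 (successors {1, 2}): φ is false.
  2 (successors ∅): φ is true.
For instance, at 1:
  At 1: Box Box Dia (r and not p) requires Box Dia (r and not p) at every successor {1, 2}.
    Box Dia (r and not p) fails at 1, so Box Box Dia (r and not p) is false at 1.
      At 1: Box Dia (r and not p) requires Dia (r and not p) at every successor {1, 2}.
        Dia (r and not p) fails at 1, so Box Dia (r and not p) is false at 1.
Satisfying worlds: {0, 2}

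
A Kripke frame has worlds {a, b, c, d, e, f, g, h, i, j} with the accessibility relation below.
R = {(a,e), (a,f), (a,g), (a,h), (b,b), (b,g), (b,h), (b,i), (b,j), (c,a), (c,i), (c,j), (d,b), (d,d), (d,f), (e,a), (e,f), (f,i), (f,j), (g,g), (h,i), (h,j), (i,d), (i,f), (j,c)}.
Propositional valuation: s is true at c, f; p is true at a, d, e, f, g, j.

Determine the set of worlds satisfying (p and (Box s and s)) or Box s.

Let φ = (p and (Box s and s)) or Box s. Evaluate φ at each world:
  a (successors {e, f, g, h}): φ is false.
  b (successors {b, g, h, i, j}): φ is false.
  c (successors {a, i, j}): φ is false.
  d (successors {b, d, f}): φ is false.
  e (successors {a, f}): φ is false.
  f (successors {i, j}): φ is false.
  g (successors {g}): φ is false.
  h (successors {i, j}): φ is false.
  i (successors {d, f}): φ is false.
  j (successors {c}): φ is true.
For instance, at c:
  At c: p and (Box s and s) is false, Box s is false, so (p and (Box s and s)) or Box s is false.
    At c: p is false, Box s and s is false, so p and (Box s and s) is false.
      At c: Box s is false, s is true, so Box s and s is false.
    At c: Box s requires s at every successor {a, i, j}.
      s fails at a, so Box s is false at c.
Satisfying worlds: {j}

j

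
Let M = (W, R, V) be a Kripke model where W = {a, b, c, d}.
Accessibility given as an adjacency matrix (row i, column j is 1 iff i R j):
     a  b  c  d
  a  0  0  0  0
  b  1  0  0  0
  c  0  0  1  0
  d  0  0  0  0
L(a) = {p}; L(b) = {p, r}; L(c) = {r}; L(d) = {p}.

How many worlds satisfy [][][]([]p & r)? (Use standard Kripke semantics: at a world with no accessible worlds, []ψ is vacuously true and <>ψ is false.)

Let φ = [][][]([]p & r). Evaluate φ at each world:
  a (successors ∅): φ is true.
  b (successors {a}): φ is true.
  c (successors {c}): φ is false.
  d (successors ∅): φ is true.
For instance, at c:
  At c: [][][]([]p & r) requires [][]([]p & r) at every successor {c}.
    [][]([]p & r) fails at c, so [][][]([]p & r) is false at c.
      At c: [][]([]p & r) requires []([]p & r) at every successor {c}.
        []([]p & r) fails at c, so [][]([]p & r) is false at c.
Satisfying worlds: {a, b, d}

3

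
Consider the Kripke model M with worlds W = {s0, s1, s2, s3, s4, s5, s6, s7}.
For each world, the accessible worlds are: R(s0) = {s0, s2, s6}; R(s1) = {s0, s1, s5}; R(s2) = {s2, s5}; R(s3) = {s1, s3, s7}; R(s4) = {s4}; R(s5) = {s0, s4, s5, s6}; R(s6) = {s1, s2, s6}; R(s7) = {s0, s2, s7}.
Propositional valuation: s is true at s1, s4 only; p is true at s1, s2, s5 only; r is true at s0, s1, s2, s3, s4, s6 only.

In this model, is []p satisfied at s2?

Yes

Recall that []ψ holds at a world iff ψ holds at every accessible world, and <>ψ holds iff ψ holds at some accessible world.
At s2: []p requires p at every successor {s2, s5}.
  At s2: p is true.
  At s5: p is true.
So []p is true at s2.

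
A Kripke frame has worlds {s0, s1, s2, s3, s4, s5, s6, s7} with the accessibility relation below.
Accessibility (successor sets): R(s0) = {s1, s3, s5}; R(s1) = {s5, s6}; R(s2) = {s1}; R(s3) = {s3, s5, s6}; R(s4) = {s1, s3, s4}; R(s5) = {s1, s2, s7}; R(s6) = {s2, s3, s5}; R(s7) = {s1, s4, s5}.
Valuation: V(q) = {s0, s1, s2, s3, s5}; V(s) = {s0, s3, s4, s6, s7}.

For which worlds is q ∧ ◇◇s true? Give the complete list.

Let φ = q ∧ ◇◇s. Evaluate φ at each world:
  s0 (successors {s1, s3, s5}): φ is true.
  s1 (successors {s5, s6}): φ is true.
  s2 (successors {s1}): φ is true.
  s3 (successors {s3, s5, s6}): φ is true.
  s4 (successors {s1, s3, s4}): φ is false.
  s5 (successors {s1, s2, s7}): φ is true.
  s6 (successors {s2, s3, s5}): φ is false.
  s7 (successors {s1, s4, s5}): φ is false.
For instance, at s2:
  At s2: q is true, ◇◇s is true, so q ∧ ◇◇s is true.
    At s2: ◇◇s requires ◇s at some successor in {s1}.
      ◇s holds at s1, so ◇◇s is true at s2.
Satisfying worlds: {s0, s1, s2, s3, s5}

s0, s1, s2, s3, s5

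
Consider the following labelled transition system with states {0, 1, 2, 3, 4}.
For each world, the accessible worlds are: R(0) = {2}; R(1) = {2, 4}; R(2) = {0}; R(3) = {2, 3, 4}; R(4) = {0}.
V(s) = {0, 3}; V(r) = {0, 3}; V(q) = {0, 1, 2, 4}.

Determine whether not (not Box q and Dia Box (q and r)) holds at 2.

Yes

Recall that Box ψ holds at a world iff ψ holds at every accessible world, and Dia ψ holds iff ψ holds at some accessible world.
At 2: not Box q and Dia Box (q and r) is false, so not (not Box q and Dia Box (q and r)) is true.
  At 2: not Box q is false, Dia Box (q and r) is false, so not Box q and Dia Box (q and r) is false.
    At 2: Box q is true, so not Box q is false.
      At 2: Box q requires q at every successor {0}.
        At 0: q is true.
      So Box q is true at 2.
    At 2: Dia Box (q and r) requires Box (q and r) at some successor in {0}.
      At 0: Box (q and r) is false.
    So Dia Box (q and r) is false at 2.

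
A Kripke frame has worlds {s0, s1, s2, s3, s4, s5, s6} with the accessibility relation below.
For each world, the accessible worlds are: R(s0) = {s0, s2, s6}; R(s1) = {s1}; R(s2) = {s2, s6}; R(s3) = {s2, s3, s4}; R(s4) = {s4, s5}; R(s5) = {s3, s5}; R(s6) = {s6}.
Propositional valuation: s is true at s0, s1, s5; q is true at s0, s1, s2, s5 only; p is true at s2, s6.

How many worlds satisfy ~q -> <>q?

Recall that <>ψ holds at a world iff ψ holds at some accessible world.
Let φ = ~q -> <>q. Evaluate φ at each world:
  s0 (successors {s0, s2, s6}): φ is true.
  s1 (successors {s1}): φ is true.
  s2 (successors {s2, s6}): φ is true.
  s3 (successors {s2, s3, s4}): φ is true.
  s4 (successors {s4, s5}): φ is true.
  s5 (successors {s3, s5}): φ is true.
  s6 (successors {s6}): φ is false.
For instance, at s0:
  At s0: ~q is false, <>q is true, so ~q -> <>q is true.
    At s0: <>q requires q at some successor in {s0, s2, s6}.
      q holds at s0, so <>q is true at s0.
Satisfying worlds: {s0, s1, s2, s3, s4, s5}

6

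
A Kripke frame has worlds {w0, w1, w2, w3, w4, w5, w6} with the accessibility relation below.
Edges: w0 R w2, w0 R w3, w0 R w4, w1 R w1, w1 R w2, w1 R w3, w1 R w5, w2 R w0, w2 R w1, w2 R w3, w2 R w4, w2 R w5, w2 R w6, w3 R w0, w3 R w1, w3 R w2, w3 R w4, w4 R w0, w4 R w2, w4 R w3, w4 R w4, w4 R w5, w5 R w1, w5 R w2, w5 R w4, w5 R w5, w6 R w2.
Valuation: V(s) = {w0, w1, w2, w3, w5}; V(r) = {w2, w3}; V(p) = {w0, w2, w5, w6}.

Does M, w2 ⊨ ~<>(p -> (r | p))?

No

Recall that <>ψ holds at a world iff ψ holds at some accessible world.
At w2: <>(p -> (r | p)) is true, so ~<>(p -> (r | p)) is false.
  At w2: <>(p -> (r | p)) requires p -> (r | p) at some successor in {w0, w1, w3, w4, w5, w6}.
    p -> (r | p) holds at w0, so <>(p -> (r | p)) is true at w2.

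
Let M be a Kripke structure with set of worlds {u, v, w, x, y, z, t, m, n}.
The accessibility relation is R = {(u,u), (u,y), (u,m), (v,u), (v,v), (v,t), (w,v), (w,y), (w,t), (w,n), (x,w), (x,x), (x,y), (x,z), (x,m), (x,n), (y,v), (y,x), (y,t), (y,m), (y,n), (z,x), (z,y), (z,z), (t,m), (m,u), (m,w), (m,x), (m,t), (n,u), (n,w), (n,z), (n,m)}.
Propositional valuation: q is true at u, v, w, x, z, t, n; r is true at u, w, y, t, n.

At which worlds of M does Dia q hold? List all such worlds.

u, v, w, x, y, z, m, n

Let φ = Dia q. Evaluate φ at each world:
  u (successors {u, y, m}): φ is true.
  v (successors {u, v, t}): φ is true.
  w (successors {v, y, t, n}): φ is true.
  x (successors {w, x, y, z, m, n}): φ is true.
  y (successors {v, x, t, m, n}): φ is true.
  z (successors {x, y, z}): φ is true.
  t (successors {m}): φ is false.
  m (successors {u, w, x, t}): φ is true.
  n (successors {u, w, z, m}): φ is true.
For instance, at z:
  At z: Dia q requires q at some successor in {x, y, z}.
    q holds at x, so Dia q is true at z.
Satisfying worlds: {u, v, w, x, y, z, m, n}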